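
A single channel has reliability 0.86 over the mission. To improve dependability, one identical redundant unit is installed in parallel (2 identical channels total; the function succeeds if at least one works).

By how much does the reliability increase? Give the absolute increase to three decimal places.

R_before = 0.86
R_after = 1 − (1 − 0.86)^2 = 0.980
ΔR = 0.980 − 0.86 = 0.120

0.120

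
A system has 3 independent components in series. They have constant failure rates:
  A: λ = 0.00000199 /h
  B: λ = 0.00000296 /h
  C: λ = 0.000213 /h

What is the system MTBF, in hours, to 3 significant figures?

4590

Series of exponential components: λ_sys = Σ λ_i
λ_sys = 0.00000199 + 0.00000296 + 0.000213 = 2.1795e-04 /h
MTBF = 1 / λ_sys = 4590 h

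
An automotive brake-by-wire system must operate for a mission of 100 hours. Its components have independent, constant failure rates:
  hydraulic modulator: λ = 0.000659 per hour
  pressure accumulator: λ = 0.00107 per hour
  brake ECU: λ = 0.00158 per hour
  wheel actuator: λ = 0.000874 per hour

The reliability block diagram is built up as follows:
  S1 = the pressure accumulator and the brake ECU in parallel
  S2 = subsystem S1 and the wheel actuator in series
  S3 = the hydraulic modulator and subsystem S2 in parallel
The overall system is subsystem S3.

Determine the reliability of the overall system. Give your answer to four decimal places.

R(hydraulic modulator) = exp(−0.000659 × 100) = 0.936224
R(pressure accumulator) = exp(−0.00107 × 100) = 0.898526
R(brake ECU) = exp(−0.00158 × 100) = 0.853850
R(wheel actuator) = exp(−0.000874 × 100) = 0.916310
Parallel (pressure accumulator and brake ECU): 1 − (1 − 0.898526)(1 − 0.853850) = 0.985170
Series ([0.985170] and wheel actuator): 0.985170 × 0.916310 = 0.902721
Parallel (hydraulic modulator and [0.902721]): 1 − (1 − 0.936224)(1 − 0.902721) = 0.9938

0.9938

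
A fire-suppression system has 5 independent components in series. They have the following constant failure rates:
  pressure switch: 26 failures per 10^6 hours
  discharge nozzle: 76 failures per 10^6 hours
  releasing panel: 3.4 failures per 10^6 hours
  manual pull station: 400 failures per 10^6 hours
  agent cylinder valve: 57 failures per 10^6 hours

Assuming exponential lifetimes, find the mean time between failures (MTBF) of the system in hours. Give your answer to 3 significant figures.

Series of exponential components: λ_sys = Σ λ_i
λ_sys = 0.000026 + 0.000076 + 0.0000034 + 0.00040 + 0.000057 = 5.6240e-04 /h
MTBF = 1 / λ_sys = 1780 h

1780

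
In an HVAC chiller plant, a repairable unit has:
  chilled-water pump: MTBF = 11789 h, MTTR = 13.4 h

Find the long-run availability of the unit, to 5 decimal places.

0.99886

A(chilled-water pump) = MTBF/(MTBF+MTTR) = 11789/(11789+13.4) = 0.99886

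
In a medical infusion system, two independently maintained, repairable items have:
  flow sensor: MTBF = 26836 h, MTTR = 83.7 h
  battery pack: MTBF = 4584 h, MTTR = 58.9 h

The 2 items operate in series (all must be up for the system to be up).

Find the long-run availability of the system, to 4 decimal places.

0.9842

A(flow sensor) = MTBF/(MTBF+MTTR) = 26836/(26836+83.7) = 0.996891
A(battery pack) = MTBF/(MTBF+MTTR) = 4584/(4584+58.9) = 0.987314
Series availability: 0.996891 × 0.987314 = 0.9842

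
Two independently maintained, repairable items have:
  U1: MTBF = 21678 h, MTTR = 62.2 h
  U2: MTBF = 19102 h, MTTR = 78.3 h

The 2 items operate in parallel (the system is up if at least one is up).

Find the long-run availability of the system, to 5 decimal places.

0.99999

A(U1) = MTBF/(MTBF+MTTR) = 21678/(21678+62.2) = 0.997139
A(U2) = MTBF/(MTBF+MTTR) = 19102/(19102+78.3) = 0.995918
Parallel availability: 1 − (1 − 0.997139)(1 − 0.995918) = 0.99999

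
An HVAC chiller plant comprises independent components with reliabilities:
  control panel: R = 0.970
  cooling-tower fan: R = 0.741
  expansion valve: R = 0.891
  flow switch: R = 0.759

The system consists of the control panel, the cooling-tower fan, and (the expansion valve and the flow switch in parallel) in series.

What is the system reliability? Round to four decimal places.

Parallel (expansion valve and flow switch): 1 − (1 − 0.891000)(1 − 0.759000) = 0.973731
Series (control panel, cooling-tower fan, and [0.973731]): 0.970000 × 0.741000 × 0.973731 = 0.6999

0.6999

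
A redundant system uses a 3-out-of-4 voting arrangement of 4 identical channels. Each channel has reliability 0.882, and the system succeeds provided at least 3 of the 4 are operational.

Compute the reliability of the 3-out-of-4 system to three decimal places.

R = Σ_{i=3}^{4} C(4,i) p^i (1−p)^{4−i} with p = 0.882
C(4,3)·0.882^3·0.118^1 = 0.32385
C(4,4)·0.882^4·0.118^0 = 0.60517
Sum = 0.929

0.929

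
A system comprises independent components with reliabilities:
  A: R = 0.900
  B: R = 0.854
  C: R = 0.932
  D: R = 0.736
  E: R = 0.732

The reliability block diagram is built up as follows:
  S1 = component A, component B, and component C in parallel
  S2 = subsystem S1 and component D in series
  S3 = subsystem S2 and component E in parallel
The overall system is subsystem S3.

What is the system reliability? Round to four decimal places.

0.9291

Parallel (A, B, and C): 1 − (1 − 0.900000)(1 − 0.854000)(1 − 0.932000) = 0.999007
Series ([0.999007] and D): 0.999007 × 0.736000 = 0.735269
Parallel ([0.735269] and E): 1 − (1 − 0.735269)(1 − 0.732000) = 0.9291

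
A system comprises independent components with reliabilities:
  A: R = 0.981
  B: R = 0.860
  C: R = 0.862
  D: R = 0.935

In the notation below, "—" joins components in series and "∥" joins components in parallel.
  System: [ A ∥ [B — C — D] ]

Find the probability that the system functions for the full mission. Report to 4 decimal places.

Series (B, C, and D): 0.860000 × 0.862000 × 0.935000 = 0.693134
Parallel (A and [0.693134]): 1 − (1 − 0.981000)(1 − 0.693134) = 0.9942

0.9942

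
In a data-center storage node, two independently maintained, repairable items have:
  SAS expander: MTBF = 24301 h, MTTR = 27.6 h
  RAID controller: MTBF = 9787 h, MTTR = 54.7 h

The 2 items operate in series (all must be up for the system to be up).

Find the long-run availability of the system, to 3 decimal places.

0.993

A(SAS expander) = MTBF/(MTBF+MTTR) = 24301/(24301+27.6) = 0.998866
A(RAID controller) = MTBF/(MTBF+MTTR) = 9787/(9787+54.7) = 0.994442
Series availability: 0.998866 × 0.994442 = 0.993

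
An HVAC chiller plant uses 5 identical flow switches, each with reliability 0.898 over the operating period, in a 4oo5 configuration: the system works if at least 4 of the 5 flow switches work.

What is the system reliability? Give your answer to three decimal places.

R = Σ_{i=4}^{5} C(5,i) p^i (1−p)^{5−i} with p = 0.898
C(5,4)·0.898^4·0.102^1 = 0.33165
C(5,5)·0.898^5·0.102^0 = 0.58396
Sum = 0.916

0.916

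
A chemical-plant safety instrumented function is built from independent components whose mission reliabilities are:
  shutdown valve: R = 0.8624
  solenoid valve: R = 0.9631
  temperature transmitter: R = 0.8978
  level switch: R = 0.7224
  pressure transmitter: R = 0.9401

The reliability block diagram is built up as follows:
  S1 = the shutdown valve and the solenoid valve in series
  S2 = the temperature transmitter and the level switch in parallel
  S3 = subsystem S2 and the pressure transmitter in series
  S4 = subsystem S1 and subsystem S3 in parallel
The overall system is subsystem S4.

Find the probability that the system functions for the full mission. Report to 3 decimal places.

Series (shutdown valve and solenoid valve): 0.86240 × 0.96310 = 0.83058
Parallel (temperature transmitter and level switch): 1 − (1 − 0.89780)(1 − 0.72240) = 0.97163
Series ([0.97163] and pressure transmitter): 0.97163 × 0.94010 = 0.91343
Parallel ([0.83058] and [0.91343]): 1 − (1 − 0.83058)(1 − 0.91343) = 0.985

0.985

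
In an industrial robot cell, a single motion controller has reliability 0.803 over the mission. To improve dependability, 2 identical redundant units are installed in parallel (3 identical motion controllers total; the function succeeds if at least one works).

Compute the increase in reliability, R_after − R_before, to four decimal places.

0.1894

R_before = 0.803
R_after = 1 − (1 − 0.803)^3 = 0.9924
ΔR = 0.9924 − 0.803 = 0.1894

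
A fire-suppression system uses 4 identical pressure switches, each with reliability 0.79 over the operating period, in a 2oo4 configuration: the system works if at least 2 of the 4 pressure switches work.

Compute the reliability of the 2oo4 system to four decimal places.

R = Σ_{i=2}^{4} C(4,i) p^i (1−p)^{4−i} with p = 0.79
C(4,2)·0.79^2·0.21^2 = 0.165137
C(4,3)·0.79^3·0.21^1 = 0.414153
C(4,4)·0.79^4·0.21^0 = 0.389501
Sum = 0.9688

0.9688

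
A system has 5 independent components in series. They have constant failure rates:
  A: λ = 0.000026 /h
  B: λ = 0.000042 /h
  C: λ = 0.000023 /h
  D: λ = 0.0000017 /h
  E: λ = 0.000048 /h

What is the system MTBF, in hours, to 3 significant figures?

7110

Series of exponential components: λ_sys = Σ λ_i
λ_sys = 0.000026 + 0.000042 + 0.000023 + 0.0000017 + 0.000048 = 1.4070e-04 /h
MTBF = 1 / λ_sys = 7110 h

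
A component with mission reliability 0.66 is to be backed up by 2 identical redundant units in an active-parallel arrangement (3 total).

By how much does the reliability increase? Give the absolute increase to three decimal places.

R_before = 0.66
R_after = 1 − (1 − 0.66)^3 = 0.961
ΔR = 0.961 − 0.66 = 0.301

0.301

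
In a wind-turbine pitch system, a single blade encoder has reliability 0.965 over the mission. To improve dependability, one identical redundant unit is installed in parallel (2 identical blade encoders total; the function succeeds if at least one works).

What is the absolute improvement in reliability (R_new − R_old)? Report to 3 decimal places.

R_before = 0.965
R_after = 1 − (1 − 0.965)^2 = 0.999
ΔR = 0.999 − 0.965 = 0.034

0.034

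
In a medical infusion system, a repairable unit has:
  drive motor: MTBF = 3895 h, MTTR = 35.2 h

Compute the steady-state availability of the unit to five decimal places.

A(drive motor) = MTBF/(MTBF+MTTR) = 3895/(3895+35.2) = 0.99104

0.99104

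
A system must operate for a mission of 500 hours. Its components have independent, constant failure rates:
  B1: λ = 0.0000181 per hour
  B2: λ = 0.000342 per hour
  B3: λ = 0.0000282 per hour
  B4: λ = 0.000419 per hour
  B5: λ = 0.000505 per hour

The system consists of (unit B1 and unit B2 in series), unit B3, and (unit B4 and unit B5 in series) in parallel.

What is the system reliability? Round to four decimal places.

0.9991

R(B1) = exp(−0.0000181 × 500) = 0.990991
R(B2) = exp(−0.000342 × 500) = 0.842822
R(B3) = exp(−0.0000282 × 500) = 0.985999
R(B4) = exp(−0.000419 × 500) = 0.810990
R(B5) = exp(−0.000505 × 500) = 0.776856
Series (B1 and B2): 0.990991 × 0.842822 = 0.835229
Series (B4 and B5): 0.810990 × 0.776856 = 0.630022
Parallel ([0.835229], B3, and [0.630022]): 1 − (1 − 0.835229)(1 − 0.985999)(1 − 0.630022) = 0.9991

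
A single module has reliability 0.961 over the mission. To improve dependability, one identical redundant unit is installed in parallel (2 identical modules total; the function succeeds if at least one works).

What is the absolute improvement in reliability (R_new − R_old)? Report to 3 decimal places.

0.037

R_before = 0.961
R_after = 1 − (1 − 0.961)^2 = 0.998
ΔR = 0.998 − 0.961 = 0.037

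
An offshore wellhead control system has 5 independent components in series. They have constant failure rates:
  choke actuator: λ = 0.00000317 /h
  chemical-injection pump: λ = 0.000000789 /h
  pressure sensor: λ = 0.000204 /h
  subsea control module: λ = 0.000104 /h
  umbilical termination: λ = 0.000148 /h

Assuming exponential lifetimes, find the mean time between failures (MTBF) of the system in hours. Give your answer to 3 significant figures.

Series of exponential components: λ_sys = Σ λ_i
λ_sys = 0.00000317 + 0.000000789 + 0.000204 + 0.000104 + 0.000148 = 4.5996e-04 /h
MTBF = 1 / λ_sys = 2170 h

2170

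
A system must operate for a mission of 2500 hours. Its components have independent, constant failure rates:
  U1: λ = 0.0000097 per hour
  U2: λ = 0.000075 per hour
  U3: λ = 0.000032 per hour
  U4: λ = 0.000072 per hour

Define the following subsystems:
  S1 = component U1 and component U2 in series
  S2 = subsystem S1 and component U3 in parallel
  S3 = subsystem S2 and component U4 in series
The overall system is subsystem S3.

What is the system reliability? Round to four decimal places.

R(U1) = exp(−0.0000097 × 2500) = 0.976042
R(U2) = exp(−0.000075 × 2500) = 0.829029
R(U3) = exp(−0.000032 × 2500) = 0.923116
R(U4) = exp(−0.000072 × 2500) = 0.835270
Series (U1 and U2): 0.976042 × 0.829029 = 0.809167
Parallel ([0.809167] and U3): 1 − (1 − 0.809167)(1 − 0.923116) = 0.985328
Series ([0.985328] and U4): 0.985328 × 0.835270 = 0.8230

0.8230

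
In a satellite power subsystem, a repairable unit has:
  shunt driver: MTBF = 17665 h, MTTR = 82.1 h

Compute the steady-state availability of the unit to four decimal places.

A(shunt driver) = MTBF/(MTBF+MTTR) = 17665/(17665+82.1) = 0.9954

0.9954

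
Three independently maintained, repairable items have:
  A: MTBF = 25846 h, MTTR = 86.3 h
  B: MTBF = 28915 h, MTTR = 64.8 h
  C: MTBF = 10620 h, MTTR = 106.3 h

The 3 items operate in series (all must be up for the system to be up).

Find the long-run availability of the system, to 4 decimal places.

A(A) = MTBF/(MTBF+MTTR) = 25846/(25846+86.3) = 0.996672
A(B) = MTBF/(MTBF+MTTR) = 28915/(28915+64.8) = 0.997764
A(C) = MTBF/(MTBF+MTTR) = 10620/(10620+106.3) = 0.990090
Series availability: 0.996672 × 0.997764 × 0.990090 = 0.9846

0.9846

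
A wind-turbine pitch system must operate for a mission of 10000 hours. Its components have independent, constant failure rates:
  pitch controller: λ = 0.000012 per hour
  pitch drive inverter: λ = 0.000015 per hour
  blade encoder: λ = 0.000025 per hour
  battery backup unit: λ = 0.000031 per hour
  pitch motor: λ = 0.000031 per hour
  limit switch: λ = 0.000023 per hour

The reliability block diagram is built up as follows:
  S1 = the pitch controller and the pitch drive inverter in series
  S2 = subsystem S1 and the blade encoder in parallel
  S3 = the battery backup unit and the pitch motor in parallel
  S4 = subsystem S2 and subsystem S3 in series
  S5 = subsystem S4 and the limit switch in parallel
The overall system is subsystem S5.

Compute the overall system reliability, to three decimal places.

R(pitch controller) = exp(−0.000012 × 10000) = 0.88692
R(pitch drive inverter) = exp(−0.000015 × 10000) = 0.86071
R(blade encoder) = exp(−0.000025 × 10000) = 0.77880
R(battery backup unit) = exp(−0.000031 × 10000) = 0.73345
R(pitch motor) = exp(−0.000031 × 10000) = 0.73345
R(limit switch) = exp(−0.000023 × 10000) = 0.79453
Series (pitch controller and pitch drive inverter): 0.88692 × 0.86071 = 0.76338
Parallel ([0.76338] and blade encoder): 1 − (1 − 0.76338)(1 − 0.77880) = 0.94766
Parallel (battery backup unit and pitch motor): 1 − (1 − 0.73345)(1 − 0.73345) = 0.92895
Series ([0.94766] and [0.92895]): 0.94766 × 0.92895 = 0.88033
Parallel ([0.88033] and limit switch): 1 − (1 − 0.88033)(1 − 0.79453) = 0.975

0.975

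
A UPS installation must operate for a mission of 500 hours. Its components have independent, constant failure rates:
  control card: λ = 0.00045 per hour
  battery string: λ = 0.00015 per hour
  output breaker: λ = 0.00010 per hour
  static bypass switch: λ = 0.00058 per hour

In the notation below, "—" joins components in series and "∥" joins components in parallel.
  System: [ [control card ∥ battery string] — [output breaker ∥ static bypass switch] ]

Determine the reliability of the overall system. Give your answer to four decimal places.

R(control card) = exp(−0.00045 × 500) = 0.798516
R(battery string) = exp(−0.00015 × 500) = 0.927743
R(output breaker) = exp(−0.00010 × 500) = 0.951229
R(static bypass switch) = exp(−0.00058 × 500) = 0.748264
Parallel (control card and battery string): 1 − (1 − 0.798516)(1 − 0.927743) = 0.985441
Parallel (output breaker and static bypass switch): 1 − (1 − 0.951229)(1 − 0.748264) = 0.987723
Series ([0.985441] and [0.987723]): 0.985441 × 0.987723 = 0.9733

0.9733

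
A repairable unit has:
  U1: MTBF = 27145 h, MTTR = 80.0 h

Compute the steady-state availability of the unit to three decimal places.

A(U1) = MTBF/(MTBF+MTTR) = 27145/(27145+80.0) = 0.997

0.997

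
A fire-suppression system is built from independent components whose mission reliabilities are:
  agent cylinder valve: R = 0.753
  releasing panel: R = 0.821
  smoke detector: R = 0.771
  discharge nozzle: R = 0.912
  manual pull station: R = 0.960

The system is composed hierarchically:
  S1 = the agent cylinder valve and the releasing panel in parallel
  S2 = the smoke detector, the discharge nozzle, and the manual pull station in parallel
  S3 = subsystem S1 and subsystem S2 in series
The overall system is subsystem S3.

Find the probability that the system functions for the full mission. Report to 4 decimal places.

0.9550

Parallel (agent cylinder valve and releasing panel): 1 − (1 − 0.753000)(1 − 0.821000) = 0.955787
Parallel (smoke detector, discharge nozzle, and manual pull station): 1 − (1 − 0.771000)(1 − 0.912000)(1 − 0.960000) = 0.999194
Series ([0.955787] and [0.999194]): 0.955787 × 0.999194 = 0.9550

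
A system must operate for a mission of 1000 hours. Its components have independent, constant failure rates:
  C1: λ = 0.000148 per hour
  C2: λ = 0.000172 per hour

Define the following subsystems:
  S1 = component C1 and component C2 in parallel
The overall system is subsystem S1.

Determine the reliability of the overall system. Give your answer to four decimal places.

R(C1) = exp(−0.000148 × 1000) = 0.862431
R(C2) = exp(−0.000172 × 1000) = 0.841979
Parallel (C1 and C2): 1 − (1 − 0.862431)(1 − 0.841979) = 0.9783

0.9783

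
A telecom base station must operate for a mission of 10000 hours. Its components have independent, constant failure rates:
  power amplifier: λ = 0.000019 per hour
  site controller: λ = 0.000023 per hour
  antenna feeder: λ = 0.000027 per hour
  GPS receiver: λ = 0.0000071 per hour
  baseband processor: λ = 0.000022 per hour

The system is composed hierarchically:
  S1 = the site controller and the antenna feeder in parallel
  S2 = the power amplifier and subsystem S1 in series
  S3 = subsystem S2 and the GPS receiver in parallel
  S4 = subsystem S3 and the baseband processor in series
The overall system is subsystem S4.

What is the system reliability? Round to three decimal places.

0.791

R(power amplifier) = exp(−0.000019 × 10000) = 0.82696
R(site controller) = exp(−0.000023 × 10000) = 0.79453
R(antenna feeder) = exp(−0.000027 × 10000) = 0.76338
R(GPS receiver) = exp(−0.0000071 × 10000) = 0.93146
R(baseband processor) = exp(−0.000022 × 10000) = 0.80252
Parallel (site controller and antenna feeder): 1 − (1 − 0.79453)(1 − 0.76338) = 0.95138
Series (power amplifier and [0.95138]): 0.82696 × 0.95138 = 0.78675
Parallel ([0.78675] and GPS receiver): 1 − (1 − 0.78675)(1 − 0.93146) = 0.98538
Series ([0.98538] and baseband processor): 0.98538 × 0.80252 = 0.791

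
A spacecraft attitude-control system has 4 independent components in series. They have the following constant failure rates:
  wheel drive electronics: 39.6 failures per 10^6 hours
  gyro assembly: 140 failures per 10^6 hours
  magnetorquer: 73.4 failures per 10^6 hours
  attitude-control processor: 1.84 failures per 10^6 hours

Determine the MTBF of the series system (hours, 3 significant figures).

Series of exponential components: λ_sys = Σ λ_i
λ_sys = 0.0000396 + 0.000140 + 0.0000734 + 0.00000184 = 2.5484e-04 /h
MTBF = 1 / λ_sys = 3920 h

3920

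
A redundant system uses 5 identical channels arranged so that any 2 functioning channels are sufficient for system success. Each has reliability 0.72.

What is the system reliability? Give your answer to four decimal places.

R = Σ_{i=2}^{5} C(5,i) p^i (1−p)^{5−i} with p = 0.72
C(5,2)·0.72^2·0.28^3 = 0.113799
C(5,3)·0.72^3·0.28^2 = 0.292626
C(5,4)·0.72^4·0.28^1 = 0.376234
C(5,5)·0.72^5·0.28^0 = 0.193492
Sum = 0.9762

0.9762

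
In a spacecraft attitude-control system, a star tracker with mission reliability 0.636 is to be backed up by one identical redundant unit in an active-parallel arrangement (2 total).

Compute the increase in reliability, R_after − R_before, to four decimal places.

R_before = 0.636
R_after = 1 − (1 − 0.636)^2 = 0.8675
ΔR = 0.8675 − 0.636 = 0.2315

0.2315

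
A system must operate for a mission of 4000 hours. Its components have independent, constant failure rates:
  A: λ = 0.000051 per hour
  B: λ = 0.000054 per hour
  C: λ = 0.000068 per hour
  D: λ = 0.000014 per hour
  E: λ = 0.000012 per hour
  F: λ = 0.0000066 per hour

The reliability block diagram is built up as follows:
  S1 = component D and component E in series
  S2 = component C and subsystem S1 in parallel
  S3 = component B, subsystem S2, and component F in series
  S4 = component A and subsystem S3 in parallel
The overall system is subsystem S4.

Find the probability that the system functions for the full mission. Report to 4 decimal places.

R(A) = exp(−0.000051 × 4000) = 0.815462
R(B) = exp(−0.000054 × 4000) = 0.805735
R(C) = exp(−0.000068 × 4000) = 0.761854
R(D) = exp(−0.000014 × 4000) = 0.945539
R(E) = exp(−0.000012 × 4000) = 0.953134
R(F) = exp(−0.0000066 × 4000) = 0.973945
Series (D and E): 0.945539 × 0.953134 = 0.901225
Parallel (C and [0.901225]): 1 − (1 − 0.761854)(1 − 0.901225) = 0.976477
Series (B, [0.976477], and F): 0.805735 × 0.976477 × 0.973945 = 0.766282
Parallel (A and [0.766282]): 1 − (1 − 0.815462)(1 − 0.766282) = 0.9569

0.9569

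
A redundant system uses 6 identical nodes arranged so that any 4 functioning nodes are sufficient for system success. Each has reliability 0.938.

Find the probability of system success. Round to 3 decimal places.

R = Σ_{i=4}^{6} C(6,i) p^i (1−p)^{6−i} with p = 0.938
C(6,4)·0.938^4·0.062^2 = 0.04464
C(6,5)·0.938^5·0.062^1 = 0.27012
C(6,6)·0.938^6·0.062^0 = 0.68111
Sum = 0.996

0.996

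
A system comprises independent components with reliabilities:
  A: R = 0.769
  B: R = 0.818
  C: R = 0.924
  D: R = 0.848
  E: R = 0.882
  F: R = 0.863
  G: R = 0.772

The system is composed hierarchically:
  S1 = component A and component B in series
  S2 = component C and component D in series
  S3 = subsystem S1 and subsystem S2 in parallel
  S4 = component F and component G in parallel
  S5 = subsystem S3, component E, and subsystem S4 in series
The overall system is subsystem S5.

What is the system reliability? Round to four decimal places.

0.7858

Series (A and B): 0.769000 × 0.818000 = 0.629042
Series (C and D): 0.924000 × 0.848000 = 0.783552
Parallel ([0.629042] and [0.783552]): 1 − (1 − 0.629042)(1 − 0.783552) = 0.919707
Parallel (F and G): 1 − (1 − 0.863000)(1 − 0.772000) = 0.968764
Series ([0.919707], E, and [0.968764]): 0.919707 × 0.882000 × 0.968764 = 0.7858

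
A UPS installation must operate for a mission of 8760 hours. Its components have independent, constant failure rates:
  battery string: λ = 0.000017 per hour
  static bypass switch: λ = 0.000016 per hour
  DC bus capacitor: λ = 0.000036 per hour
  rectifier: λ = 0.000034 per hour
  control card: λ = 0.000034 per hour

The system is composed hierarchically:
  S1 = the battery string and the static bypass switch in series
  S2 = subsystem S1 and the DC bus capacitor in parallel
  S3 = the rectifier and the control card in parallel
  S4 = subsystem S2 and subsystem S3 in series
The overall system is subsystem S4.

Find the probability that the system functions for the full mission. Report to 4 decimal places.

R(battery string) = exp(−0.000017 × 8760) = 0.861638
R(static bypass switch) = exp(−0.000016 × 8760) = 0.869219
R(DC bus capacitor) = exp(−0.000036 × 8760) = 0.729526
R(rectifier) = exp(−0.000034 × 8760) = 0.742420
R(control card) = exp(−0.000034 × 8760) = 0.742420
Series (battery string and static bypass switch): 0.861638 × 0.869219 = 0.748952
Parallel ([0.748952] and DC bus capacitor): 1 − (1 − 0.748952)(1 − 0.729526) = 0.932098
Parallel (rectifier and control card): 1 − (1 − 0.742420)(1 − 0.742420) = 0.933653
Series ([0.932098] and [0.933653]): 0.932098 × 0.933653 = 0.8703

0.8703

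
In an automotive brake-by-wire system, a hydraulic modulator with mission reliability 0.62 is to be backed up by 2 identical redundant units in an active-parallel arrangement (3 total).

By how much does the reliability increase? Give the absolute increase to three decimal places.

R_before = 0.62
R_after = 1 − (1 − 0.62)^3 = 0.945
ΔR = 0.945 − 0.62 = 0.325

0.325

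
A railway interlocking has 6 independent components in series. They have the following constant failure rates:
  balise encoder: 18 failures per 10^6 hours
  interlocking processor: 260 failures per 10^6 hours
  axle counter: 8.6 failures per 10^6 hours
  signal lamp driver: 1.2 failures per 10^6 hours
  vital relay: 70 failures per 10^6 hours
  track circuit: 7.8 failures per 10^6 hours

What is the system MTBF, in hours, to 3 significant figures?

Series of exponential components: λ_sys = Σ λ_i
λ_sys = 0.000018 + 0.00026 + 0.0000086 + 0.0000012 + 0.000070 + 0.0000078 = 3.6560e-04 /h
MTBF = 1 / λ_sys = 2740 h

2740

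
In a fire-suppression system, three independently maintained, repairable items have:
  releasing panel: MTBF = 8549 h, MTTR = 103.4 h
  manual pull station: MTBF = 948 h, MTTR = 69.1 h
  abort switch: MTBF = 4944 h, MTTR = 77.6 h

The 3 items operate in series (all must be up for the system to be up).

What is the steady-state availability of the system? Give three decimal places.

A(releasing panel) = MTBF/(MTBF+MTTR) = 8549/(8549+103.4) = 0.988050
A(manual pull station) = MTBF/(MTBF+MTTR) = 948/(948+69.1) = 0.932062
A(abort switch) = MTBF/(MTBF+MTTR) = 4944/(4944+77.6) = 0.984547
Series availability: 0.988050 × 0.932062 × 0.984547 = 0.907

0.907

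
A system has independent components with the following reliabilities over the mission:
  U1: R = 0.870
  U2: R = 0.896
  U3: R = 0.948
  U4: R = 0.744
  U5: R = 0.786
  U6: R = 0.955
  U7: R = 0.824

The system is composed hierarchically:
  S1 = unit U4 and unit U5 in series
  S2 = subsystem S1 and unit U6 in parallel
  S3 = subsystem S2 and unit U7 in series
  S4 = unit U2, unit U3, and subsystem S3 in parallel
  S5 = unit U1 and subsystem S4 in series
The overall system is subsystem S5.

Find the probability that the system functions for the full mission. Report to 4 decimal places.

0.8691

Series (U4 and U5): 0.744000 × 0.786000 = 0.584784
Parallel ([0.584784] and U6): 1 − (1 − 0.584784)(1 − 0.955000) = 0.981315
Series ([0.981315] and U7): 0.981315 × 0.824000 = 0.808604
Parallel (U2, U3, and [0.808604]): 1 − (1 − 0.896000)(1 − 0.948000)(1 − 0.808604) = 0.998965
Series (U1 and [0.998965]): 0.870000 × 0.998965 = 0.8691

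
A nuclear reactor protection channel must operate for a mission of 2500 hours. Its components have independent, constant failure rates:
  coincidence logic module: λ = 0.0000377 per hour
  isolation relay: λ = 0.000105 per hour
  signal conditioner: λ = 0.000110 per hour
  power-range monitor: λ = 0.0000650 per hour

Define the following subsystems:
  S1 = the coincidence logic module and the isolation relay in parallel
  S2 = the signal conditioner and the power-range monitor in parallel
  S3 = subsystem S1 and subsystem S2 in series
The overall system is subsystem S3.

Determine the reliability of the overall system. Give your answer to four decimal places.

R(coincidence logic module) = exp(−0.0000377 × 2500) = 0.910055
R(isolation relay) = exp(−0.000105 × 2500) = 0.769126
R(signal conditioner) = exp(−0.000110 × 2500) = 0.759572
R(power-range monitor) = exp(−0.0000650 × 2500) = 0.850016
Parallel (coincidence logic module and isolation relay): 1 − (1 − 0.910055)(1 − 0.769126) = 0.979234
Parallel (signal conditioner and power-range monitor): 1 − (1 − 0.759572)(1 − 0.850016) = 0.963940
Series ([0.979234] and [0.963940]): 0.979234 × 0.963940 = 0.9439

0.9439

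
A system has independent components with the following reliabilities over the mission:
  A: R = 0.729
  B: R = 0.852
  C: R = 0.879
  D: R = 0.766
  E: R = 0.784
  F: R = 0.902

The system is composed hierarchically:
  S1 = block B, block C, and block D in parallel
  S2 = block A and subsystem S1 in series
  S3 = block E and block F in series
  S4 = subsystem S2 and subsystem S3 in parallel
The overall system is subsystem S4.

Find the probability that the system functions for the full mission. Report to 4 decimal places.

Parallel (B, C, and D): 1 − (1 − 0.852000)(1 − 0.879000)(1 − 0.766000) = 0.995810
Series (A and [0.995810]): 0.729000 × 0.995810 = 0.725945
Series (E and F): 0.784000 × 0.902000 = 0.707168
Parallel ([0.725945] and [0.707168]): 1 − (1 − 0.725945)(1 − 0.707168) = 0.9197

0.9197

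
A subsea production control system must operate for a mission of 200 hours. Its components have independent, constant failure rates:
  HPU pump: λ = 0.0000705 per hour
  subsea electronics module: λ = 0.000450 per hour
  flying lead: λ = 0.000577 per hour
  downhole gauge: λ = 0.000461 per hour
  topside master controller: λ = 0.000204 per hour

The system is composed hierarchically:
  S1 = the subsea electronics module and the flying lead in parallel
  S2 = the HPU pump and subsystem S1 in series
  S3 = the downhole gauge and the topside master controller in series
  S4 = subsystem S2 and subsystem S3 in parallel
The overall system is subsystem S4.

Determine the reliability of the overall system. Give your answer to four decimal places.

0.9971

R(HPU pump) = exp(−0.0000705 × 200) = 0.985999
R(subsea electronics module) = exp(−0.000450 × 200) = 0.913931
R(flying lead) = exp(−0.000577 × 200) = 0.891010
R(downhole gauge) = exp(−0.000461 × 200) = 0.911923
R(topside master controller) = exp(−0.000204 × 200) = 0.960021
Parallel (subsea electronics module and flying lead): 1 − (1 − 0.913931)(1 − 0.891010) = 0.990619
Series (HPU pump and [0.990619]): 0.985999 × 0.990619 = 0.976749
Series (downhole gauge and topside master controller): 0.911923 × 0.960021 = 0.875465
Parallel ([0.976749] and [0.875465]): 1 − (1 − 0.976749)(1 − 0.875465) = 0.9971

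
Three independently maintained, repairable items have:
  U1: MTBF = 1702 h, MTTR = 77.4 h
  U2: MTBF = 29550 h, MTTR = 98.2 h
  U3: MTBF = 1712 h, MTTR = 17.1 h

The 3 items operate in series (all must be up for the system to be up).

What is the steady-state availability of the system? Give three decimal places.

0.944

A(U1) = MTBF/(MTBF+MTTR) = 1702/(1702+77.4) = 0.956502
A(U2) = MTBF/(MTBF+MTTR) = 29550/(29550+98.2) = 0.996688
A(U3) = MTBF/(MTBF+MTTR) = 1712/(1712+17.1) = 0.990110
Series availability: 0.956502 × 0.996688 × 0.990110 = 0.944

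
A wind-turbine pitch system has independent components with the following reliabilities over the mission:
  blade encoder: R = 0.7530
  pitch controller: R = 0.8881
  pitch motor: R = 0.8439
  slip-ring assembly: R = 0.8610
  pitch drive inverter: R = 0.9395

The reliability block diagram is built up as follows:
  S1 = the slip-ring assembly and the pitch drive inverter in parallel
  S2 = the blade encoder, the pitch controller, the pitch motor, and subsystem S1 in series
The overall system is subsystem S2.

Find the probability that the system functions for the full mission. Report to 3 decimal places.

0.560

Parallel (slip-ring assembly and pitch drive inverter): 1 − (1 − 0.86100)(1 − 0.93950) = 0.99159
Series (blade encoder, pitch controller, pitch motor, and [0.99159]): 0.75300 × 0.88810 × 0.84390 × 0.99159 = 0.560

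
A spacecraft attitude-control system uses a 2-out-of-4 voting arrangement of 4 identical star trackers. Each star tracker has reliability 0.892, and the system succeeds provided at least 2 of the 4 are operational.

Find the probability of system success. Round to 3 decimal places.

R = Σ_{i=2}^{4} C(4,i) p^i (1−p)^{4−i} with p = 0.892
C(4,2)·0.892^2·0.108^2 = 0.05568
C(4,3)·0.892^3·0.108^1 = 0.30660
C(4,4)·0.892^4·0.108^0 = 0.63308
Sum = 0.995

0.995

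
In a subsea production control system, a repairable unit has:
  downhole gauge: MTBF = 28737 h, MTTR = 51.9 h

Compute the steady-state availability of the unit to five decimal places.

0.99820

A(downhole gauge) = MTBF/(MTBF+MTTR) = 28737/(28737+51.9) = 0.99820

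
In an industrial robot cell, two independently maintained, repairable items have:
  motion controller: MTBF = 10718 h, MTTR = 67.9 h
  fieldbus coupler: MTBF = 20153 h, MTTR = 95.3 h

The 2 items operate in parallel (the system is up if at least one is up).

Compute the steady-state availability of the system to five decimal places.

0.99997

A(motion controller) = MTBF/(MTBF+MTTR) = 10718/(10718+67.9) = 0.993705
A(fieldbus coupler) = MTBF/(MTBF+MTTR) = 20153/(20153+95.3) = 0.995293
Parallel availability: 1 − (1 − 0.993705)(1 − 0.995293) = 0.99997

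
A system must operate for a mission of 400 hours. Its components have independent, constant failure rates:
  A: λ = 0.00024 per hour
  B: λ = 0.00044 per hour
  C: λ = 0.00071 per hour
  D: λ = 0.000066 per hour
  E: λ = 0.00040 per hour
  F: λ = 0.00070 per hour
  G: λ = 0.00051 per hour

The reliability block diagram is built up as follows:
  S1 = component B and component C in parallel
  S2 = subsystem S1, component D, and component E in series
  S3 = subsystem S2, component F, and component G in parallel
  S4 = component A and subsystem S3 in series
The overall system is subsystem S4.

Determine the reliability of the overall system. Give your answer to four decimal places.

R(A) = exp(−0.00024 × 400) = 0.908464
R(B) = exp(−0.00044 × 400) = 0.838618
R(C) = exp(−0.00071 × 400) = 0.752767
R(D) = exp(−0.000066 × 400) = 0.973945
R(E) = exp(−0.00040 × 400) = 0.852144
R(F) = exp(−0.00070 × 400) = 0.755784
R(G) = exp(−0.00051 × 400) = 0.815462
Parallel (B and C): 1 − (1 − 0.838618)(1 − 0.752767) = 0.960101
Series ([0.960101], D, and E): 0.960101 × 0.973945 × 0.852144 = 0.796828
Parallel ([0.796828], F, and G): 1 − (1 − 0.796828)(1 − 0.755784)(1 − 0.815462) = 0.990844
Series (A and [0.990844]): 0.908464 × 0.990844 = 0.9001

0.9001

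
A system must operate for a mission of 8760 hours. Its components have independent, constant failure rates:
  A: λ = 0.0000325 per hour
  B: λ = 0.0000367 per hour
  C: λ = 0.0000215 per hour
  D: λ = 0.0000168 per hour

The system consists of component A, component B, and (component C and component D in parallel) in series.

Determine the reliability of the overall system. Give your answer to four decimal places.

0.5326

R(A) = exp(−0.0000325 × 8760) = 0.752240
R(B) = exp(−0.0000367 × 8760) = 0.725066
R(C) = exp(−0.0000215 × 8760) = 0.828333
R(D) = exp(−0.0000168 × 8760) = 0.863149
Parallel (C and D): 1 − (1 − 0.828333)(1 − 0.863149) = 0.976507
Series (A, B, and [0.976507]): 0.752240 × 0.725066 × 0.976507 = 0.5326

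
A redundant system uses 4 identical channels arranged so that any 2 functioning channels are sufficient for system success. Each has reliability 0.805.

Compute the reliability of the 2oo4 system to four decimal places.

R = Σ_{i=2}^{4} C(4,i) p^i (1−p)^{4−i} with p = 0.805
C(4,2)·0.805^2·0.195^2 = 0.147847
C(4,3)·0.805^3·0.195^1 = 0.406895
C(4,4)·0.805^4·0.195^0 = 0.419936
Sum = 0.9747

0.9747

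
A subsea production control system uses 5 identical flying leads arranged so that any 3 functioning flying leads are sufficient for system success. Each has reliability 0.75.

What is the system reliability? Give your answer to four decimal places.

0.8965

R = Σ_{i=3}^{5} C(5,i) p^i (1−p)^{5−i} with p = 0.75
C(5,3)·0.75^3·0.25^2 = 0.263672
C(5,4)·0.75^4·0.25^1 = 0.395508
C(5,5)·0.75^5·0.25^0 = 0.237305
Sum = 0.8965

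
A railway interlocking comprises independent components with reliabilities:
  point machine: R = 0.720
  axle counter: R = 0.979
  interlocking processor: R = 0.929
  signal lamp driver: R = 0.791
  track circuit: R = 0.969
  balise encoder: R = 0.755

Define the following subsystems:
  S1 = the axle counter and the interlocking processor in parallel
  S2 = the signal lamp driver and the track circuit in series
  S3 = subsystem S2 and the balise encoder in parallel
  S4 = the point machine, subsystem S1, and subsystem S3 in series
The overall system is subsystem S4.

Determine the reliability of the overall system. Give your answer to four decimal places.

Parallel (axle counter and interlocking processor): 1 − (1 − 0.979000)(1 − 0.929000) = 0.998509
Series (signal lamp driver and track circuit): 0.791000 × 0.969000 = 0.766479
Parallel ([0.766479] and balise encoder): 1 − (1 − 0.766479)(1 − 0.755000) = 0.942787
Series (point machine, [0.998509], and [0.942787]): 0.720000 × 0.998509 × 0.942787 = 0.6778

0.6778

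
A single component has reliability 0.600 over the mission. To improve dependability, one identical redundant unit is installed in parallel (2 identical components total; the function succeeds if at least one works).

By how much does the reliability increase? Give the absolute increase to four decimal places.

0.2400

R_before = 0.600
R_after = 1 − (1 − 0.600)^2 = 0.8400
ΔR = 0.8400 − 0.600 = 0.2400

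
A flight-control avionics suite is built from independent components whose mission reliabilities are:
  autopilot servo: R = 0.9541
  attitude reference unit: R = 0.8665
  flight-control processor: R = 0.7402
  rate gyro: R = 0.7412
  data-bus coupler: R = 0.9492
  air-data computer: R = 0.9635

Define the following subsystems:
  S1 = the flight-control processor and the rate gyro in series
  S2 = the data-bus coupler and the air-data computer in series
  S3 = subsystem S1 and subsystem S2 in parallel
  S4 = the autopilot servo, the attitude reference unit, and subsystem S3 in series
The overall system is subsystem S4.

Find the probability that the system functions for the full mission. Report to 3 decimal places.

0.795

Series (flight-control processor and rate gyro): 0.74020 × 0.74120 = 0.54864
Series (data-bus coupler and air-data computer): 0.94920 × 0.96350 = 0.91455
Parallel ([0.54864] and [0.91455]): 1 − (1 − 0.54864)(1 − 0.91455) = 0.96143
Series (autopilot servo, attitude reference unit, and [0.96143]): 0.95410 × 0.86650 × 0.96143 = 0.795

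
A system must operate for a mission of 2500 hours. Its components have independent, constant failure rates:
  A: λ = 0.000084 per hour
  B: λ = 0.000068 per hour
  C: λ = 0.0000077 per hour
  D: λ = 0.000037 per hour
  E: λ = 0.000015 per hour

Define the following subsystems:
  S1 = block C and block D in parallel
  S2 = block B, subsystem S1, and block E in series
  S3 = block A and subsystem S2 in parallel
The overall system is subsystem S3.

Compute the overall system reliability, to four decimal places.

0.9642

R(A) = exp(−0.000084 × 2500) = 0.810584
R(B) = exp(−0.000068 × 2500) = 0.843665
R(C) = exp(−0.0000077 × 2500) = 0.980934
R(D) = exp(−0.000037 × 2500) = 0.911649
R(E) = exp(−0.000015 × 2500) = 0.963194
Parallel (C and D): 1 − (1 − 0.980934)(1 − 0.911649) = 0.998315
Series (B, [0.998315], and E): 0.843665 × 0.998315 × 0.963194 = 0.811244
Parallel (A and [0.811244]): 1 − (1 − 0.810584)(1 − 0.811244) = 0.9642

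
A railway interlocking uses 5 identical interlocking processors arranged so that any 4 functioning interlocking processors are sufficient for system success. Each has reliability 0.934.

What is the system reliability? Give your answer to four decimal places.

R = Σ_{i=4}^{5} C(5,i) p^i (1−p)^{5−i} with p = 0.934
C(5,4)·0.934^4·0.066^1 = 0.251132
C(5,5)·0.934^5·0.066^0 = 0.710779
Sum = 0.9619

0.9619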